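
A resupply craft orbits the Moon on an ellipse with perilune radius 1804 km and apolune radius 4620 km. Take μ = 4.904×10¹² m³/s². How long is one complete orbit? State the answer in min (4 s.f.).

T ≈ 272.2 min

Semi-major axis a = (r_p + r_a)/2 = (1804.0 + 4620.0)/2 = 3212.0 km = 3.212×10⁶ m.
By Kepler's third law T = 2π√(a³/μ) = 2π × 2.599×10³ = 1.633×10⁴ s.
= 272.2 min.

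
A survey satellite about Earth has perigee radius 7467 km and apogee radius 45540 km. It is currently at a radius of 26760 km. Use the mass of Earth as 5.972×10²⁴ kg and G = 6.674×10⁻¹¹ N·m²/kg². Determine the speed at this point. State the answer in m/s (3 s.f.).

v ≈ 3840 m/s

μ = GM = 6.674×10⁻¹¹ × 5.972×10²⁴ = 3.986×10¹⁴ m³/s².
Semi-major axis a = (r_p + r_a)/2 = 26504 km = 2.650×10⁷ m.
Vis-viva: v² = μ(2/r − 1/a) = 3.986×10¹⁴ × (7.474×10⁻⁸ − 3.773×10⁻⁸) = 1.475×10⁷ m²/s².
v = 3841 m/s.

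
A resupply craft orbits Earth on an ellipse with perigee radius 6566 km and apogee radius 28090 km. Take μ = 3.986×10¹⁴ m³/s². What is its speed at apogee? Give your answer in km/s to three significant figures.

Semi-major axis a = (r_p + r_a)/2 = 17328 km = 1.733×10⁷ m.
Vis-viva: v² = μ(2/r − 1/a) = 3.986×10¹⁴ × (7.120×10⁻⁸ − 5.771×10⁻⁸) = 5.377×10⁶ m²/s².
v = 2319 m/s = 2.319 km/s.

v ≈ 2.32 km/s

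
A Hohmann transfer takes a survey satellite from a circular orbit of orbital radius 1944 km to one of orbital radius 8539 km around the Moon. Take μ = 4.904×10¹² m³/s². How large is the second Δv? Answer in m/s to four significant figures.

Δv ≈ 296.3 m/s

r₁ = 1944 km = 1.944×10⁶ m.
r₂ = 8539 km = 8.539×10⁶ m.
Transfer ellipse a_t = (r₁ + r₂)/2 = 5.242×10⁶ m.
At r₁: circular v_c1 = √(μ/r₁) = 1588 m/s; transfer-perilune v_p = √[μ(2/r₁ − 1/a_t)] = 2027 m/s.
At r₂: circular v_c2 = √(μ/r₂) = 757.8 m/s; transfer-apolune v_a = √[μ(2/r₂ − 1/a_t)] = 461.5 m/s.
Δv₂ = v_c2 − v_a = 296.3 m/s.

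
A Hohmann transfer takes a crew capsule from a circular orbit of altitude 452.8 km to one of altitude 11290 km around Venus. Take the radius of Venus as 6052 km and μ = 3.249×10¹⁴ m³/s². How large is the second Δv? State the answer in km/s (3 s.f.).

Δv ≈ 1.13 km/s

r₁ = 6052 + 452.8 = 6504.8 km = 6.5048×10⁶ m.
r₂ = 6052 + 11290 = 17342 km = 1.7342×10⁷ m.
Transfer ellipse a_t = (r₁ + r₂)/2 = 1.192×10⁷ m.
At r₁: circular v_c1 = √(μ/r₁) = 7067 m/s; transfer-periapsis v_p = √[μ(2/r₁ − 1/a_t)] = 8523 m/s.
At r₂: circular v_c2 = √(μ/r₂) = 4328 m/s; transfer-apoapsis v_a = √[μ(2/r₂ − 1/a_t)] = 3197 m/s.
Δv₂ = v_c2 − v_a = 1131 m/s.
= 1.131 km/s.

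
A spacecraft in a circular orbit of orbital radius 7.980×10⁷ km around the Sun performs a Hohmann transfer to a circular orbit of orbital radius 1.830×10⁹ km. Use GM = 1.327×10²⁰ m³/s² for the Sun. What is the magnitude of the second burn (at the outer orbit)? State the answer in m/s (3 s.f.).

Δv ≈ 6050 m/s

r₁ = 7.980×10⁷ km = 7.980×10¹⁰ m.
r₂ = 1.830×10⁹ km = 1.830×10¹² m.
Transfer ellipse a_t = (r₁ + r₂)/2 = 9.549×10¹¹ m.
At r₁: circular v_c1 = √(μ/r₁) = 40780 m/s; transfer-perihelion v_p = √[μ(2/r₁ − 1/a_t)] = 56450 m/s.
At r₂: circular v_c2 = √(μ/r₂) = 8515 m/s; transfer-aphelion v_a = √[μ(2/r₂ − 1/a_t)] = 2462 m/s.
Δv₂ = v_c2 − v_a = 6054 m/s.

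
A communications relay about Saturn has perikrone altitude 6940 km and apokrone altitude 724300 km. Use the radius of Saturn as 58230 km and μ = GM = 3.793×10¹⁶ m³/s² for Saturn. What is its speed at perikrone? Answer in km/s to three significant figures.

r_p = 58230 + 6940 = 65170 km = 6.5170×10⁷ m.
r_a = 58230 + 724300 = 782530 km = 7.8253×10⁸ m.
Semi-major axis a = (r_p + r_a)/2 = 4.2385×10⁵ km = 4.238×10⁸ m.
Vis-viva: v² = μ(2/r − 1/a) = 3.793×10¹⁶ × (3.069×10⁻⁸ − 2.359×10⁻⁹) = 1.075×10⁹ m²/s².
v = 32780 m/s = 32.78 km/s.

v ≈ 32.8 km/s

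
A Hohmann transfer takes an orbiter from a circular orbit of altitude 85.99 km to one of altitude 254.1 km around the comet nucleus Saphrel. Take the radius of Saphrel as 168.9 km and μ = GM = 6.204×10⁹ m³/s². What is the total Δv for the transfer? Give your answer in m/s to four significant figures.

Δv_total ≈ 34.36 m/s

r₁ = 168.9 + 85.99 = 254.89 km = 2.5489×10⁵ m.
r₂ = 168.9 + 254.1 = 423.00 km = 4.2300×10⁵ m.
Transfer ellipse a_t = (r₁ + r₂)/2 = 3.389×10⁵ m.
At r₁: circular v_c1 = √(μ/r₁) = 156.0 m/s; transfer-periapsis v_p = √[μ(2/r₁ − 1/a_t)] = 174.3 m/s.
Δv₁ = v_p − v_c1 = 18.27 m/s.
At r₂: circular v_c2 = √(μ/r₂) = 121.1 m/s; transfer-apoapsis v_a = √[μ(2/r₂ − 1/a_t)] = 105.0 m/s.
Δv₂ = v_c2 − v_a = 16.08 m/s.
Total Δv = Δv₁ + Δv₂ = 34.36 m/s.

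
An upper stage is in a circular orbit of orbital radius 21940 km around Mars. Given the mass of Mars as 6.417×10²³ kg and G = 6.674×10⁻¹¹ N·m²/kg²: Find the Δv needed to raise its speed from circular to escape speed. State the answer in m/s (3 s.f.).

μ = GM = 6.674×10⁻¹¹ × 6.417×10²³ = 4.283×10¹³ m³/s².
r = 21940 km = 2.194×10⁷ m.
Circular speed v_c = √(μ/r) = 1397 m/s.
Escape speed v_esc = √(2μ/r) = √2 × v_c = 1976 m/s.
Δv = v_esc − v_c = 578.7 m/s.

Δv ≈ 579 m/s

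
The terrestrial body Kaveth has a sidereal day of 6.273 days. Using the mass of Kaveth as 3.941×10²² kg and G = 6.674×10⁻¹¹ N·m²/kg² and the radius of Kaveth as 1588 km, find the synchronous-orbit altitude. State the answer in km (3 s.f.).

h_sync ≈ 25400 km

μ = GM = 6.674×10⁻¹¹ × 3.941×10²² = 2.630×10¹² m³/s².
T = 6.273 days = 5.420×10⁵ s.
A synchronous orbit has period T, so by Kepler's third law a = (μT²/4π²)^(1/3).
μT²/4π² = 2.630×10¹² × (5.420×10⁵)² / 39.48 = 1.957×10²² m³.
a = 2.695×10⁷ m = 26949 km.
Altitude h = a − R = 26949 − 1588 = 25361 km.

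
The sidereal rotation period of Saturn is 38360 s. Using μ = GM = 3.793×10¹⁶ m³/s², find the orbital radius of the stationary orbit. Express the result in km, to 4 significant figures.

A synchronous orbit has period T, so by Kepler's third law a = (μT²/4π²)^(1/3).
μT²/4π² = 3.793×10¹⁶ × (3.836×10⁴)² / 39.48 = 1.414×10²⁴ m³.
a = 1.122×10⁸ m = 1.1223×10⁵ km.

r_sync ≈ 1.122×10⁵ km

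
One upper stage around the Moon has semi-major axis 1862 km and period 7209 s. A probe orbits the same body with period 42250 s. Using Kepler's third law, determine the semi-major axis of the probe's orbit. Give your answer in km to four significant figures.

Kepler's third law: a³ ∝ T², so a₂ = a₁ (T₂/T₁)^(2/3).
T₂/T₁ = 5.861, (T₂/T₁)^(2/3) = 3.251.
a₂ = 1862 × 3.251 = 6053 km.

a₂ ≈ 6053 km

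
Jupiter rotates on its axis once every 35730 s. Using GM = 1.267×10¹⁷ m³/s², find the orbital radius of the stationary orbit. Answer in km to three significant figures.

r_sync ≈ 1.60×10⁵ km

A synchronous orbit has period T, so by Kepler's third law a = (μT²/4π²)^(1/3).
μT²/4π² = 1.267×10¹⁷ × (3.573×10⁴)² / 39.48 = 4.097×10²⁴ m³.
a = 1.600×10⁸ m = 1.6002×10⁵ km.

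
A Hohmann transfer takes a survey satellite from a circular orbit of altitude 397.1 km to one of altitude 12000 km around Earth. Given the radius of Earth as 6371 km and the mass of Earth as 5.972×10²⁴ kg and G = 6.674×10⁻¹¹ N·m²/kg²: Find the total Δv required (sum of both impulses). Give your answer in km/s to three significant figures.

Δv_total ≈ 2.84 km/s

μ = GM = 6.674×10⁻¹¹ × 5.972×10²⁴ = 3.986×10¹⁴ m³/s².
r₁ = 6371 + 397.1 = 6768.1 km = 6.7681×10⁶ m.
r₂ = 6371 + 12000 = 18371 km = 1.8371×10⁷ m.
Transfer ellipse a_t = (r₁ + r₂)/2 = 1.257×10⁷ m.
At r₁: circular v_c1 = √(μ/r₁) = 7674 m/s; transfer-perigee v_p = √[μ(2/r₁ − 1/a_t)] = 9277 m/s.
Δv₁ = v_p − v_c1 = 1603 m/s.
At r₂: circular v_c2 = √(μ/r₂) = 4658 m/s; transfer-apogee v_a = √[μ(2/r₂ − 1/a_t)] = 3418 m/s.
Δv₂ = v_c2 − v_a = 1240 m/s.
Total Δv = Δv₁ + Δv₂ = 2843 m/s = 2.843 km/s.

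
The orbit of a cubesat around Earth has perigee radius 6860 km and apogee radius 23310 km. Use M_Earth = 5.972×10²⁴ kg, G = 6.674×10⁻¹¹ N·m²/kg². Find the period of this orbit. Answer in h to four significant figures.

T ≈ 5.122 h

μ = GM = 6.674×10⁻¹¹ × 5.972×10²⁴ = 3.986×10¹⁴ m³/s².
Semi-major axis a = (r_p + r_a)/2 = (6860.0 + 23310)/2 = 15085 km = 1.508×10⁷ m.
By Kepler's third law T = 2π√(a³/μ) = 2π × 2.935×10³ = 1.844×10⁴ s.
= 5.122 h.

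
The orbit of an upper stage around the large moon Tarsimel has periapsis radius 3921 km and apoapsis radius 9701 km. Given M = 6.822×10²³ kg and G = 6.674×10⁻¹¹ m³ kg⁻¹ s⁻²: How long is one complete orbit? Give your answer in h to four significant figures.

T ≈ 4.598 h

μ = GM = 6.674×10⁻¹¹ × 6.822×10²³ = 4.553×10¹³ m³/s².
Semi-major axis a = (r_p + r_a)/2 = (3921.0 + 9701.0)/2 = 6811.0 km = 6.811×10⁶ m.
By Kepler's third law T = 2π√(a³/μ) = 2π × 2.634×10³ = 1.655×10⁴ s.
= 4.598 h.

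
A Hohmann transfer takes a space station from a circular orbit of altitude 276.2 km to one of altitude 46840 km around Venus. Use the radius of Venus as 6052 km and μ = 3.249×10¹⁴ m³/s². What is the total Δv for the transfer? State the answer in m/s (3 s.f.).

r₁ = 6052 + 276.2 = 6328.2 km = 6.3282×10⁶ m.
r₂ = 6052 + 46840 = 52892 km = 5.2892×10⁷ m.
Transfer ellipse a_t = (r₁ + r₂)/2 = 2.961×10⁷ m.
At r₁: circular v_c1 = √(μ/r₁) = 7165 m/s; transfer-periapsis v_p = √[μ(2/r₁ − 1/a_t)] = 9577 m/s.
Δv₁ = v_p − v_c1 = 2411 m/s.
At r₂: circular v_c2 = √(μ/r₂) = 2478 m/s; transfer-apoapsis v_a = √[μ(2/r₂ − 1/a_t)] = 1146 m/s.
Δv₂ = v_c2 − v_a = 1333 m/s.
Total Δv = Δv₁ + Δv₂ = 3744 m/s.

Δv_total ≈ 3740 m/s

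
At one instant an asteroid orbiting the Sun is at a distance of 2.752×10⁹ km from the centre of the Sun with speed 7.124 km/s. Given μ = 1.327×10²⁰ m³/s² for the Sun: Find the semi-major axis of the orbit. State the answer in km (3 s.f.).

r = 2.752×10¹² m.
Vis-viva rearranged: 1/a = 2/r − v²/μ = 7.267×10⁻¹³ − 3.825×10⁻¹³ = 3.443×10⁻¹³ m⁻¹.
a = 2.905×10¹² m = 2.9045×10⁹ km.

a ≈ 2.90×10⁹ km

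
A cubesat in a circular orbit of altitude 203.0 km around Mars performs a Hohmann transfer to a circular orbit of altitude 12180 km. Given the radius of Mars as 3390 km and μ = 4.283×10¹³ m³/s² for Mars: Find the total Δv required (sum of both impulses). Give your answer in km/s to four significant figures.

r₁ = 3390 + 203.0 = 3593.0 km = 3.5930×10⁶ m.
r₂ = 3390 + 12180 = 15570 km = 1.5570×10⁷ m.
Transfer ellipse a_t = (r₁ + r₂)/2 = 9.582×10⁶ m.
At r₁: circular v_c1 = √(μ/r₁) = 3453 m/s; transfer-periapsis v_p = √[μ(2/r₁ − 1/a_t)] = 4401 m/s.
Δv₁ = v_p − v_c1 = 948.6 m/s.
At r₂: circular v_c2 = √(μ/r₂) = 1659 m/s; transfer-apoapsis v_a = √[μ(2/r₂ − 1/a_t)] = 1016 m/s.
Δv₂ = v_c2 − v_a = 642.9 m/s.
Total Δv = Δv₁ + Δv₂ = 1592 m/s = 1.592 km/s.

Δv_total ≈ 1.592 km/s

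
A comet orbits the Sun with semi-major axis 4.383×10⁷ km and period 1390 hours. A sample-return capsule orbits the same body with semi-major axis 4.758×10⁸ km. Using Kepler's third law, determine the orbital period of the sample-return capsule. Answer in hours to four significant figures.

T₂ ≈ 49720 hours

Kepler's third law: T² ∝ a³, so T₂ = T₁ (a₂/a₁)^(3/2).
a₂/a₁ = 10.86, (a₂/a₁)^(3/2) = 35.77.
T₂ = 1390 × 35.77 = 49720 hours.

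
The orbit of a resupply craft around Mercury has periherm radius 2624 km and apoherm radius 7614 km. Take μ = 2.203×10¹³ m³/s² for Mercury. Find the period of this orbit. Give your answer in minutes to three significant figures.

Semi-major axis a = (r_p + r_a)/2 = (2624.0 + 7614.0)/2 = 5119.0 km = 5.119×10⁶ m.
By Kepler's third law T = 2π√(a³/μ) = 2π × 2.468×10³ = 1.550×10⁴ s.
= 258.4 minutes.

T ≈ 258 minutes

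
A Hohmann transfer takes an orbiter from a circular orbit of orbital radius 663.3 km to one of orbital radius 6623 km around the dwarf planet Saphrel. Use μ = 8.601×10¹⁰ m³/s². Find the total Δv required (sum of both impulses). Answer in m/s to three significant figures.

Δv_total ≈ 191 m/s

r₁ = 663.3 km = 6.633×10⁵ m.
r₂ = 6623 km = 6.623×10⁶ m.
Transfer ellipse a_t = (r₁ + r₂)/2 = 3.643×10⁶ m.
At r₁: circular v_c1 = √(μ/r₁) = 360.1 m/s; transfer-periapsis v_p = √[μ(2/r₁ − 1/a_t)] = 485.5 m/s.
Δv₁ = v_p − v_c1 = 125.4 m/s.
At r₂: circular v_c2 = √(μ/r₂) = 114.0 m/s; transfer-apoapsis v_a = √[μ(2/r₂ − 1/a_t)] = 48.63 m/s.
Δv₂ = v_c2 − v_a = 65.33 m/s.
Total Δv = Δv₁ + Δv₂ = 190.8 m/s.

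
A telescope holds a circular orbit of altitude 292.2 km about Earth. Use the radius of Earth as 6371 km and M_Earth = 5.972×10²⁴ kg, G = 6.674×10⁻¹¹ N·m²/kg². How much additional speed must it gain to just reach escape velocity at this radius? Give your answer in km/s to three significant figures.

Δv ≈ 3.20 km/s

μ = GM = 6.674×10⁻¹¹ × 5.972×10²⁴ = 3.986×10¹⁴ m³/s².
r = 6371 + 292.2 = 6663.2 km = 6.6632×10⁶ m.
Circular speed v_c = √(μ/r) = 7734 m/s.
Escape speed v_esc = √(2μ/r) = √2 × v_c = 10940 m/s.
Δv = v_esc − v_c = 3204 m/s = 3.204 km/s.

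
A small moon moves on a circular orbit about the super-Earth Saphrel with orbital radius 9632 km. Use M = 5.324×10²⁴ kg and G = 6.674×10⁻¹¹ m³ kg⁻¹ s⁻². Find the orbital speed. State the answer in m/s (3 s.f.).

μ = GM = 6.674×10⁻¹¹ × 5.324×10²⁴ = 3.553×10¹⁴ m³/s².
r = 9632 km = 9.632×10⁶ m.
For a circular orbit v = √(μ/r) = √(3.553×10¹⁴ / 9.632×10⁶) = √(3.689×10⁷) = 6074 m/s.

v ≈ 6070 m/s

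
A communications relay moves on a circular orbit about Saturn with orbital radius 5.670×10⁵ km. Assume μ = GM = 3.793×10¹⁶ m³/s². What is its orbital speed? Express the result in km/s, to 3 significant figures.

v ≈ 8.18 km/s

r = 5.670×10⁵ km = 5.670×10⁸ m.
For a circular orbit v = √(μ/r) = √(3.793×10¹⁶ / 5.670×10⁸) = √(6.690×10⁷) = 8179 m/s.
That is 8.179 km/s.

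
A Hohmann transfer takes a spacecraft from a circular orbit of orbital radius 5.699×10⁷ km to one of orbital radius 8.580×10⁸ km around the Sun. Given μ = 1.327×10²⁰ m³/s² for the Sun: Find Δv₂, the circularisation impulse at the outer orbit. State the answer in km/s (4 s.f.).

r₁ = 5.699×10⁷ km = 5.699×10¹⁰ m.
r₂ = 8.580×10⁸ km = 8.580×10¹¹ m.
Transfer ellipse a_t = (r₁ + r₂)/2 = 4.575×10¹¹ m.
At r₁: circular v_c1 = √(μ/r₁) = 48250 m/s; transfer-perihelion v_p = √[μ(2/r₁ − 1/a_t)] = 66080 m/s.
At r₂: circular v_c2 = √(μ/r₂) = 12440 m/s; transfer-aphelion v_a = √[μ(2/r₂ − 1/a_t)] = 4389 m/s.
Δv₂ = v_c2 − v_a = 8047 m/s.
= 8.047 km/s.

Δv ≈ 8.047 km/s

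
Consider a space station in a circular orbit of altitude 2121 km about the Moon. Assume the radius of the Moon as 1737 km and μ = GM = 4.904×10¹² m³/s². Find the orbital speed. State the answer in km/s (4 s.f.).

r = 1737 + 2121 = 3858.0 km = 3.8580×10⁶ m.
For a circular orbit v = √(μ/r) = √(4.904×10¹² / 3.858×10⁶) = √(1.271×10⁶) = 1127 m/s.
That is 1.127 km/s.

v ≈ 1.127 km/s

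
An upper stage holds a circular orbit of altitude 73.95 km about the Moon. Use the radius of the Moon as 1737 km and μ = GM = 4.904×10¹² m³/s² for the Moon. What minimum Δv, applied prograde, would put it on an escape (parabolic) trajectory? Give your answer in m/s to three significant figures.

Δv ≈ 682 m/s

r = 1737 + 73.95 = 1811.0 km = 1.8110×10⁶ m.
Circular speed v_c = √(μ/r) = 1646 m/s.
Escape speed v_esc = √(2μ/r) = √2 × v_c = 2327 m/s.
Δv = v_esc − v_c = 681.6 m/s.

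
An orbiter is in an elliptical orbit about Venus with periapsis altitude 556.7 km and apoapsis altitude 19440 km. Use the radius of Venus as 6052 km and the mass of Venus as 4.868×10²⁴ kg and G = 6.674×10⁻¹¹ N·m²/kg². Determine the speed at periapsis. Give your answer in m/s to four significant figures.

v ≈ 8836 m/s

μ = GM = 6.674×10⁻¹¹ × 4.868×10²⁴ = 3.249×10¹⁴ m³/s².
r_p = 6052 + 556.7 = 6608.7 km = 6.6087×10⁶ m.
r_a = 6052 + 19440 = 25492 km = 2.5492×10⁷ m.
Semi-major axis a = (r_p + r_a)/2 = 16050 km = 1.605×10⁷ m.
Vis-viva: v² = μ(2/r − 1/a) = 3.249×10¹⁴ × (3.026×10⁻⁷ − 6.230×10⁻⁸) = 7.808×10⁷ m²/s².
v = 8836 m/s.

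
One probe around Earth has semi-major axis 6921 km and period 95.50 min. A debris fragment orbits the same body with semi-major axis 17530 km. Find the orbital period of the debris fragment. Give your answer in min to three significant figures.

T₂ ≈ 385 min

Kepler's third law: T² ∝ a³, so T₂ = T₁ (a₂/a₁)^(3/2).
a₂/a₁ = 2.533, (a₂/a₁)^(3/2) = 4.031.
T₂ = 95.50 × 4.031 = 385.0 min.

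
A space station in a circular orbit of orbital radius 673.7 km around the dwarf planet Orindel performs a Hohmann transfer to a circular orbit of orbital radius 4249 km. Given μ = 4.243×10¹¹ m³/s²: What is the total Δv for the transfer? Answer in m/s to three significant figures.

Δv_total ≈ 400 m/s

r₁ = 673.7 km = 6.737×10⁵ m.
r₂ = 4249 km = 4.249×10⁶ m.
Transfer ellipse a_t = (r₁ + r₂)/2 = 2.461×10⁶ m.
At r₁: circular v_c1 = √(μ/r₁) = 793.6 m/s; transfer-periapsis v_p = √[μ(2/r₁ − 1/a_t)] = 1043 m/s.
Δv₁ = v_p − v_c1 = 249.1 m/s.
At r₂: circular v_c2 = √(μ/r₂) = 316.0 m/s; transfer-apoapsis v_a = √[μ(2/r₂ − 1/a_t)] = 165.3 m/s.
Δv₂ = v_c2 − v_a = 150.7 m/s.
Total Δv = Δv₁ + Δv₂ = 399.8 m/s.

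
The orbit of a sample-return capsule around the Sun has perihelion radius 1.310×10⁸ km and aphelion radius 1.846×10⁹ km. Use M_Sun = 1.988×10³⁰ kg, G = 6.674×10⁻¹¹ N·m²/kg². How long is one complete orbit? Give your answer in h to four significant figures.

μ = GM = 6.674×10⁻¹¹ × 1.988×10³⁰ = 1.327×10²⁰ m³/s².
Semi-major axis a = (r_p + r_a)/2 = (1.3100×10⁸ + 1.8460×10⁹)/2 = 9.8850×10⁸ km = 9.885×10¹¹ m.
By Kepler's third law T = 2π√(a³/μ) = 2π × 8.532×10⁷ = 5.361×10⁸ s.
= 1.489×10⁵ h.

T ≈ 148900 h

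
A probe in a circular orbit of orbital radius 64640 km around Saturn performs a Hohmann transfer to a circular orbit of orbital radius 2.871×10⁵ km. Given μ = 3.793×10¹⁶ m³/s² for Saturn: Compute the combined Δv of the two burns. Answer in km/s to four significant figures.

Δv_total ≈ 11.25 km/s

r₁ = 64640 km = 6.464×10⁷ m.
r₂ = 2.871×10⁵ km = 2.871×10⁸ m.
Transfer ellipse a_t = (r₁ + r₂)/2 = 1.759×10⁸ m.
At r₁: circular v_c1 = √(μ/r₁) = 24220 m/s; transfer-perikrone v_p = √[μ(2/r₁ − 1/a_t)] = 30950 m/s.
Δv₁ = v_p − v_c1 = 6726 m/s.
At r₂: circular v_c2 = √(μ/r₂) = 11490 m/s; transfer-apokrone v_a = √[μ(2/r₂ − 1/a_t)] = 6968 m/s.
Δv₂ = v_c2 − v_a = 4526 m/s.
Total Δv = Δv₁ + Δv₂ = 11250 m/s = 11.25 km/s.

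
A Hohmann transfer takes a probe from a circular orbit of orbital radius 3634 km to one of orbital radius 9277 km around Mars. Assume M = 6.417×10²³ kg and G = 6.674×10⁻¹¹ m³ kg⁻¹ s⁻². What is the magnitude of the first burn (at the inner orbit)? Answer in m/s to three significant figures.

Δv ≈ 682 m/s

μ = GM = 6.674×10⁻¹¹ × 6.417×10²³ = 4.283×10¹³ m³/s².
r₁ = 3634 km = 3.634×10⁶ m.
r₂ = 9277 km = 9.277×10⁶ m.
Transfer ellipse a_t = (r₁ + r₂)/2 = 6.456×10⁶ m.
At r₁: circular v_c1 = √(μ/r₁) = 3433 m/s; transfer-periapsis v_p = √[μ(2/r₁ − 1/a_t)] = 4115 m/s.
Δv₁ = v_p − v_c1 = 682.4 m/s.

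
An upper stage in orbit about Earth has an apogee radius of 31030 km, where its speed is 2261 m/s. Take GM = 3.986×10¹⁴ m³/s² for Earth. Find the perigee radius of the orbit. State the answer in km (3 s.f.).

r_a = 3.103×10⁷ m.
Specific energy ε = v²/2 − μ/r = -1.029×10⁷ J/kg, so a = −μ/(2ε) = 1.937×10⁷ m.
The apsides satisfy r_p + r_a = 2a, so the perigee radius is 2a − r_a = 7.708×10⁶ m = 7708.2 km.

perigee radius ≈ 7710 km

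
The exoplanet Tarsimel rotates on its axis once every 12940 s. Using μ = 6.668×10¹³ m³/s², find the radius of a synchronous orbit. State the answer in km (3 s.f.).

r_sync ≈ 6560 km

A synchronous orbit has period T, so by Kepler's third law a = (μT²/4π²)^(1/3).
μT²/4π² = 6.668×10¹³ × (1.294×10⁴)² / 39.48 = 2.828×10²⁰ m³.
a = 6.564×10⁶ m = 6564.0 km.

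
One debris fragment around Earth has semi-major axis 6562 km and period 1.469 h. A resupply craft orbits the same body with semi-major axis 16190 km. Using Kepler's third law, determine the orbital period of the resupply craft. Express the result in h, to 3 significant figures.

T₂ ≈ 5.69 h

Kepler's third law: T² ∝ a³, so T₂ = T₁ (a₂/a₁)^(3/2).
a₂/a₁ = 2.467, (a₂/a₁)^(3/2) = 3.875.
T₂ = 1.469 × 3.875 = 5.693 h.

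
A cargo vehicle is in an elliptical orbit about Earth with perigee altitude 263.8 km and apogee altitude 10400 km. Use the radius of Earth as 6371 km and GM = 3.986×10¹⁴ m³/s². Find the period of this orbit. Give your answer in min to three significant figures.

T ≈ 210 min

r_p = 6371 + 263.8 = 6634.8 km = 6.6348×10⁶ m.
r_a = 6371 + 10400 = 16771 km = 1.6771×10⁷ m.
Semi-major axis a = (r_p + r_a)/2 = (6634.8 + 16771)/2 = 11703 km = 1.170×10⁷ m.
By Kepler's third law T = 2π√(a³/μ) = 2π × 2.005×10³ = 1.260×10⁴ s.
= 210.0 min.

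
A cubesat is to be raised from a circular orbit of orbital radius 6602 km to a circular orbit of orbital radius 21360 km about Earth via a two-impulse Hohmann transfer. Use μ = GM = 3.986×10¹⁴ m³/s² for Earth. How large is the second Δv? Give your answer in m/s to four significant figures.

Δv ≈ 1351 m/s

r₁ = 6602 km = 6.602×10⁶ m.
r₂ = 21360 km = 2.136×10⁷ m.
Transfer ellipse a_t = (r₁ + r₂)/2 = 1.398×10⁷ m.
At r₁: circular v_c1 = √(μ/r₁) = 7770 m/s; transfer-perigee v_p = √[μ(2/r₁ − 1/a_t)] = 9604 m/s.
At r₂: circular v_c2 = √(μ/r₂) = 4320 m/s; transfer-apogee v_a = √[μ(2/r₂ − 1/a_t)] = 2968 m/s.
Δv₂ = v_c2 − v_a = 1351 m/s.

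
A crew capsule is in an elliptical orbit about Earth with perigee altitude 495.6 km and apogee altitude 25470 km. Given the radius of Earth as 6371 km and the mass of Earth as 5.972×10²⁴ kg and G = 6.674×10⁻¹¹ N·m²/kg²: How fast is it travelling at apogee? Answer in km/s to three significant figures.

v ≈ 2.11 km/s

μ = GM = 6.674×10⁻¹¹ × 5.972×10²⁴ = 3.986×10¹⁴ m³/s².
r_p = 6371 + 495.6 = 6866.6 km = 6.8666×10⁶ m.
r_a = 6371 + 25470 = 31841 km = 3.1841×10⁷ m.
Semi-major axis a = (r_p + r_a)/2 = 19354 km = 1.935×10⁷ m.
Vis-viva: v² = μ(2/r − 1/a) = 3.986×10¹⁴ × (6.281×10⁻⁸ − 5.167×10⁻⁸) = 4.441×10⁶ m²/s².
v = 2107 m/s = 2.107 km/s.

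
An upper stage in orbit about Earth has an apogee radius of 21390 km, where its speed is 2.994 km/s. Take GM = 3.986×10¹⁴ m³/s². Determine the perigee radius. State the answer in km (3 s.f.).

r_a = 2.139×10⁷ m.
Specific energy ε = v²/2 − μ/r = -1.415×10⁷ J/kg, so a = −μ/(2ε) = 1.408×10⁷ m.
The apsides satisfy r_p + r_a = 2a, so the perigee radius is 2a − r_a = 6.774×10⁶ m = 6773.9 km.

perigee radius ≈ 6770 km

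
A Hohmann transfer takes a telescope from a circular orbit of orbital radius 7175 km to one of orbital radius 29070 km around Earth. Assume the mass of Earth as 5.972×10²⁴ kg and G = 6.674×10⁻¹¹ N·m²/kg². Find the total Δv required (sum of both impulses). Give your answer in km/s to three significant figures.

μ = GM = 6.674×10⁻¹¹ × 5.972×10²⁴ = 3.986×10¹⁴ m³/s².
r₁ = 7175 km = 7.175×10⁶ m.
r₂ = 29070 km = 2.907×10⁷ m.
Transfer ellipse a_t = (r₁ + r₂)/2 = 1.812×10⁷ m.
At r₁: circular v_c1 = √(μ/r₁) = 7453 m/s; transfer-perigee v_p = √[μ(2/r₁ − 1/a_t)] = 9440 m/s.
Δv₁ = v_p − v_c1 = 1986 m/s.
At r₂: circular v_c2 = √(μ/r₂) = 3703 m/s; transfer-apogee v_a = √[μ(2/r₂ − 1/a_t)] = 2330 m/s.
Δv₂ = v_c2 − v_a = 1373 m/s.
Total Δv = Δv₁ + Δv₂ = 3359 m/s = 3.359 km/s.

Δv_total ≈ 3.36 km/s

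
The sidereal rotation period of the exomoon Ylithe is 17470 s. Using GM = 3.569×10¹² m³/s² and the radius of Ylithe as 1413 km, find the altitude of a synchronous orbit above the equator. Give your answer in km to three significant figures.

A synchronous orbit has period T, so by Kepler's third law a = (μT²/4π²)^(1/3).
μT²/4π² = 3.569×10¹² × (1.747×10⁴)² / 39.48 = 2.759×10¹⁹ m³.
a = 3.022×10⁶ m = 3021.7 km.
Altitude h = a − R = 3021.7 − 1413 = 1608.7 km.

h_sync ≈ 1610 km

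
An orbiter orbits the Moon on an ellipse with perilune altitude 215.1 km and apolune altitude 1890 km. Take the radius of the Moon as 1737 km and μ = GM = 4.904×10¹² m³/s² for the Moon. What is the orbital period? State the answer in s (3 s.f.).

T ≈ 13200 s

r_p = 1737 + 215.1 = 1952.1 km = 1.9521×10⁶ m.
r_a = 1737 + 1890 = 3627.0 km = 3.6270×10⁶ m.
Semi-major axis a = (r_p + r_a)/2 = (1952.1 + 3627.0)/2 = 2789.6 km = 2.790×10⁶ m.
By Kepler's third law T = 2π√(a³/μ) = 2π × 2.104×10³ = 1.322×10⁴ s.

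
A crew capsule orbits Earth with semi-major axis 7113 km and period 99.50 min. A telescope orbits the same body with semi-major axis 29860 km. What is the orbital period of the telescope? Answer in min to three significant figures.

T₂ ≈ 856 min

Kepler's third law: T² ∝ a³, so T₂ = T₁ (a₂/a₁)^(3/2).
a₂/a₁ = 4.198, (a₂/a₁)^(3/2) = 8.601.
T₂ = 99.50 × 8.601 = 855.8 min.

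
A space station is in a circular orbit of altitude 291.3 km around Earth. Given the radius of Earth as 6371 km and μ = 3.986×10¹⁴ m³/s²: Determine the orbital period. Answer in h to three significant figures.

T ≈ 1.50 h

r = 6371 + 291.3 = 6662.3 km = 6.6623×10⁶ m.
Kepler's third law: T = 2π√(r³/μ) = 2π√((6.662×10⁶)³ / 3.986×10¹⁴).
r³/μ = 7.419×10⁵ s², so T = 2π × 8.613×10² = 5.412×10³ s.
Converting: 5.412×10³ s ÷ 3600 = 1.503 h.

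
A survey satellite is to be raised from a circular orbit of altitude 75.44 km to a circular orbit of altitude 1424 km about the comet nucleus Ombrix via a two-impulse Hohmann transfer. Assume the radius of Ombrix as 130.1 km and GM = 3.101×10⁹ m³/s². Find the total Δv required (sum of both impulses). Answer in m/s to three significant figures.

Δv_total ≈ 63.5 m/s

r₁ = 130.1 + 75.44 = 205.54 km = 2.0554×10⁵ m.
r₂ = 130.1 + 1424 = 1554.1 km = 1.5541×10⁶ m.
Transfer ellipse a_t = (r₁ + r₂)/2 = 8.798×10⁵ m.
At r₁: circular v_c1 = √(μ/r₁) = 122.8 m/s; transfer-periapsis v_p = √[μ(2/r₁ − 1/a_t)] = 163.2 m/s.
Δv₁ = v_p − v_c1 = 40.42 m/s.
At r₂: circular v_c2 = √(μ/r₂) = 44.67 m/s; transfer-apoapsis v_a = √[μ(2/r₂ − 1/a_t)] = 21.59 m/s.
Δv₂ = v_c2 − v_a = 23.08 m/s.
Total Δv = Δv₁ + Δv₂ = 63.50 m/s.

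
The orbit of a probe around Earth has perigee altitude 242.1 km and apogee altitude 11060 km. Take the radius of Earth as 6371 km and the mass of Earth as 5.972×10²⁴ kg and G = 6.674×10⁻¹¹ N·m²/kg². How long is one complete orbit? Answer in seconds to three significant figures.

μ = GM = 6.674×10⁻¹¹ × 5.972×10²⁴ = 3.986×10¹⁴ m³/s².
r_p = 6371 + 242.1 = 6613.1 km = 6.6131×10⁶ m.
r_a = 6371 + 11060 = 17431 km = 1.7431×10⁷ m.
Semi-major axis a = (r_p + r_a)/2 = (6613.1 + 17431)/2 = 12022 km = 1.202×10⁷ m.
By Kepler's third law T = 2π√(a³/μ) = 2π × 2.088×10³ = 1.312×10⁴ s.

T ≈ 13100 seconds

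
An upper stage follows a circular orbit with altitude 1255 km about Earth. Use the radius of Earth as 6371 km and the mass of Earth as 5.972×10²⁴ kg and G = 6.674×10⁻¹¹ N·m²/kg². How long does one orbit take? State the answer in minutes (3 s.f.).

μ = GM = 6.674×10⁻¹¹ × 5.972×10²⁴ = 3.986×10¹⁴ m³/s².
r = 6371 + 1255 = 7626.0 km = 7.6260×10⁶ m.
Kepler's third law: T = 2π√(r³/μ) = 2π√((7.626×10⁶)³ / 3.986×10¹⁴).
r³/μ = 1.113×10⁶ s², so T = 2π × 1.055×10³ = 6.628×10³ s.
Converting: 6.628×10³ s ÷ 60.00 = 110.5 minutes.

T ≈ 110 minutes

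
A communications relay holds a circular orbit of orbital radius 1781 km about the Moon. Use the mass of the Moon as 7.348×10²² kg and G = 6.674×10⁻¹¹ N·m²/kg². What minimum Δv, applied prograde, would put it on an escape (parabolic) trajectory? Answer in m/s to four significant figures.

Δv ≈ 687.3 m/s

μ = GM = 6.674×10⁻¹¹ × 7.348×10²² = 4.904×10¹² m³/s².
r = 1781 km = 1.781×10⁶ m.
Circular speed v_c = √(μ/r) = 1659 m/s.
Escape speed v_esc = √(2μ/r) = √2 × v_c = 2347 m/s.
Δv = v_esc − v_c = 687.3 m/s.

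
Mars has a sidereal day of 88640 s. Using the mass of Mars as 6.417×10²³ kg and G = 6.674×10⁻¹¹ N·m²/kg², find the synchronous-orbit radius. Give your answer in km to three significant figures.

r_sync ≈ 20400 km

μ = GM = 6.674×10⁻¹¹ × 6.417×10²³ = 4.283×10¹³ m³/s².
A synchronous orbit has period T, so by Kepler's third law a = (μT²/4π²)^(1/3).
μT²/4π² = 4.283×10¹³ × (8.864×10⁴)² / 39.48 = 8.524×10²¹ m³.
a = 2.043×10⁷ m = 20427 km.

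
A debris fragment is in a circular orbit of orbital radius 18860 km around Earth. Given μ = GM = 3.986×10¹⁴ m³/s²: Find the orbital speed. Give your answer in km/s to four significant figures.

v ≈ 4.597 km/s

r = 18860 km = 1.886×10⁷ m.
For a circular orbit v = √(μ/r) = √(3.986×10¹⁴ / 1.886×10⁷) = √(2.113×10⁷) = 4597 m/s.
That is 4.597 km/s.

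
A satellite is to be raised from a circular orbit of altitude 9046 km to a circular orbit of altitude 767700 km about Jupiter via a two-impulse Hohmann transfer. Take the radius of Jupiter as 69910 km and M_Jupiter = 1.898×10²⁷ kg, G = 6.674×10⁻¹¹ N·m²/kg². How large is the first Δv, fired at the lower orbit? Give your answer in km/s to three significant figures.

μ = GM = 6.674×10⁻¹¹ × 1.898×10²⁷ = 1.267×10¹⁷ m³/s².
r₁ = 69910 + 9046 = 78956 km = 7.8956×10⁷ m.
r₂ = 69910 + 767700 = 837610 km = 8.3761×10⁸ m.
Transfer ellipse a_t = (r₁ + r₂)/2 = 4.583×10⁸ m.
At r₁: circular v_c1 = √(μ/r₁) = 40050 m/s; transfer-perijove v_p = √[μ(2/r₁ − 1/a_t)] = 54150 m/s.
Δv₁ = v_p − v_c1 = 14100 m/s.
= 14.10 km/s.

Δv ≈ 14.1 km/s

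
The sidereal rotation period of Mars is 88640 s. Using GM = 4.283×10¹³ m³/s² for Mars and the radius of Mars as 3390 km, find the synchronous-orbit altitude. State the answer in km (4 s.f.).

A synchronous orbit has period T, so by Kepler's third law a = (μT²/4π²)^(1/3).
μT²/4π² = 4.283×10¹³ × (8.864×10⁴)² / 39.48 = 8.524×10²¹ m³.
a = 2.043×10⁷ m = 20428 km.
Altitude h = a − R = 20428 − 3390 = 17038 km.

h_sync ≈ 17040 km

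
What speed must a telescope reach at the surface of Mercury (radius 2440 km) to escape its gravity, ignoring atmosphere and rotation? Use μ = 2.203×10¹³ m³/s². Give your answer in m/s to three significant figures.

r = R = 2.440×10⁶ m.
Escape speed v_esc = √(2μ/r) = √(2 × 2.203×10¹³ / 2.440×10⁶) = √(1.806×10⁷) = 4249 m/s.

v_esc ≈ 4250 m/s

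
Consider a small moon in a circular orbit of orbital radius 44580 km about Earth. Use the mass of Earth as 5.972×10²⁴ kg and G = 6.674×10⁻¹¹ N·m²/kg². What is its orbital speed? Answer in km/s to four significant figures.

v ≈ 2.990 km/s

μ = GM = 6.674×10⁻¹¹ × 5.972×10²⁴ = 3.986×10¹⁴ m³/s².
r = 44580 km = 4.458×10⁷ m.
For a circular orbit v = √(μ/r) = √(3.986×10¹⁴ / 4.458×10⁷) = √(8.941×10⁶) = 2990 m/s.
That is 2.990 km/s.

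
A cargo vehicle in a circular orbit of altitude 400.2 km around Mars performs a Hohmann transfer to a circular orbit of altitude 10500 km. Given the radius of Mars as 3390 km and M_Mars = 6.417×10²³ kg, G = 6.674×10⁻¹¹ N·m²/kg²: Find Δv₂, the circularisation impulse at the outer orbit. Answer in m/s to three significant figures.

μ = GM = 6.674×10⁻¹¹ × 6.417×10²³ = 4.283×10¹³ m³/s².
r₁ = 3390 + 400.2 = 3790.2 km = 3.7902×10⁶ m.
r₂ = 3390 + 10500 = 13890 km = 1.3890×10⁷ m.
Transfer ellipse a_t = (r₁ + r₂)/2 = 8.840×10⁶ m.
At r₁: circular v_c1 = √(μ/r₁) = 3361 m/s; transfer-periapsis v_p = √[μ(2/r₁ − 1/a_t)] = 4214 m/s.
At r₂: circular v_c2 = √(μ/r₂) = 1756 m/s; transfer-apoapsis v_a = √[μ(2/r₂ − 1/a_t)] = 1150 m/s.
Δv₂ = v_c2 − v_a = 606.2 m/s.

Δv ≈ 606 m/s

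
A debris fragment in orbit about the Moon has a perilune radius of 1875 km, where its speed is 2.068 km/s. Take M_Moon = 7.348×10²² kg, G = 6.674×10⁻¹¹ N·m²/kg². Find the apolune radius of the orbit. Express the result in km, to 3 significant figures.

μ = GM = 6.674×10⁻¹¹ × 7.348×10²² = 4.904×10¹² m³/s².
r_p = 1.875×10⁶ m.
Specific energy ε = v²/2 − μ/r = -4.772×10⁵ J/kg, so a = −μ/(2ε) = 5.139×10⁶ m.
The apsides satisfy r_p + r_a = 2a, so the apolune radius is 2a − r_p = 8.402×10⁶ m = 8402.1 km.

apolune radius ≈ 8400 km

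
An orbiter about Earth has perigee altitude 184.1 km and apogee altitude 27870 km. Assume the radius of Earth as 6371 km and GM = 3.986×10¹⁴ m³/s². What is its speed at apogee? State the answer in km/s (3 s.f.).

r_p = 6371 + 184.1 = 6555.1 km = 6.5551×10⁶ m.
r_a = 6371 + 27870 = 34241 km = 3.4241×10⁷ m.
Semi-major axis a = (r_p + r_a)/2 = 20398 km = 2.040×10⁷ m.
Vis-viva: v² = μ(2/r − 1/a) = 3.986×10¹⁴ × (5.841×10⁻⁸ − 4.902×10⁻⁸) = 3.741×10⁶ m²/s².
v = 1934 m/s = 1.934 km/s.

v ≈ 1.93 km/s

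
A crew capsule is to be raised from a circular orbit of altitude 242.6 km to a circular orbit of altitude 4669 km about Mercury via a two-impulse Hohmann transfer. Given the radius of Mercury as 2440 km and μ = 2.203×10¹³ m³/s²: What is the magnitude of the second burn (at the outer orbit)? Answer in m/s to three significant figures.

Δv ≈ 457 m/s

r₁ = 2440 + 242.6 = 2682.6 km = 2.6826×10⁶ m.
r₂ = 2440 + 4669 = 7109.0 km = 7.1090×10⁶ m.
Transfer ellipse a_t = (r₁ + r₂)/2 = 4.896×10⁶ m.
At r₁: circular v_c1 = √(μ/r₁) = 2866 m/s; transfer-periherm v_p = √[μ(2/r₁ − 1/a_t)] = 3453 m/s.
At r₂: circular v_c2 = √(μ/r₂) = 1760 m/s; transfer-apoherm v_a = √[μ(2/r₂ − 1/a_t)] = 1303 m/s.
Δv₂ = v_c2 − v_a = 457.3 m/s.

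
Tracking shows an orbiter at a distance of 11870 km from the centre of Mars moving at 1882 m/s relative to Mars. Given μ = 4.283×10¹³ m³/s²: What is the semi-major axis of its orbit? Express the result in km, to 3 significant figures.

r = 1.187×10⁷ m.
Vis-viva rearranged: 1/a = 2/r − v²/μ = 1.685×10⁻⁷ − 8.270×10⁻⁸ = 8.579×10⁻⁸ m⁻¹.
a = 1.166×10⁷ m = 11656 km.

a ≈ 11700 km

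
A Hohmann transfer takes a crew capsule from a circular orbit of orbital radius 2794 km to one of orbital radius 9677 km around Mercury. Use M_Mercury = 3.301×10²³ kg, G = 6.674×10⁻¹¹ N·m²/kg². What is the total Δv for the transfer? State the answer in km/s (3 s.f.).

Δv_total ≈ 1.19 km/s

μ = GM = 6.674×10⁻¹¹ × 3.301×10²³ = 2.203×10¹³ m³/s².
r₁ = 2794 km = 2.794×10⁶ m.
r₂ = 9677 km = 9.677×10⁶ m.
Transfer ellipse a_t = (r₁ + r₂)/2 = 6.236×10⁶ m.
At r₁: circular v_c1 = √(μ/r₁) = 2808 m/s; transfer-periherm v_p = √[μ(2/r₁ − 1/a_t)] = 3498 m/s.
Δv₁ = v_p − v_c1 = 690.1 m/s.
At r₂: circular v_c2 = √(μ/r₂) = 1509 m/s; transfer-apoherm v_a = √[μ(2/r₂ − 1/a_t)] = 1010 m/s.
Δv₂ = v_c2 − v_a = 498.8 m/s.
Total Δv = Δv₁ + Δv₂ = 1189 m/s = 1.189 km/s.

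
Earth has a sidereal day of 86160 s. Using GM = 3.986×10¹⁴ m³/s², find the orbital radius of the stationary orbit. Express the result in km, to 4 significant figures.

r_sync ≈ 42160 km

A synchronous orbit has period T, so by Kepler's third law a = (μT²/4π²)^(1/3).
μT²/4π² = 3.986×10¹⁴ × (8.616×10⁴)² / 39.48 = 7.495×10²² m³.
a = 4.216×10⁷ m = 42163 km.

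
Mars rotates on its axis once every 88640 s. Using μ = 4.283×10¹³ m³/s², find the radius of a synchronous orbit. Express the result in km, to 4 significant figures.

r_sync ≈ 20430 km

A synchronous orbit has period T, so by Kepler's third law a = (μT²/4π²)^(1/3).
μT²/4π² = 4.283×10¹³ × (8.864×10⁴)² / 39.48 = 8.524×10²¹ m³.
a = 2.043×10⁷ m = 20428 km.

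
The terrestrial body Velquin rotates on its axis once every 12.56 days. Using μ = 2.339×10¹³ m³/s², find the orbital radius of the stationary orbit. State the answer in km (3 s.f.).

T = 12.56 days = 1.085×10⁶ s.
A synchronous orbit has period T, so by Kepler's third law a = (μT²/4π²)^(1/3).
μT²/4π² = 2.339×10¹³ × (1.085×10⁶)² / 39.48 = 6.977×10²³ m³.
a = 8.869×10⁷ m = 88694 km.

r_sync ≈ 88700 km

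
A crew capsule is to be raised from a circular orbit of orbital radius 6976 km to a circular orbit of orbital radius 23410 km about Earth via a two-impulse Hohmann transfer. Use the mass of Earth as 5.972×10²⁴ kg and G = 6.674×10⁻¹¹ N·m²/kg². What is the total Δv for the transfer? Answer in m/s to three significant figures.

Δv_total ≈ 3150 m/s

μ = GM = 6.674×10⁻¹¹ × 5.972×10²⁴ = 3.986×10¹⁴ m³/s².
r₁ = 6976 km = 6.976×10⁶ m.
r₂ = 23410 km = 2.341×10⁷ m.
Transfer ellipse a_t = (r₁ + r₂)/2 = 1.519×10⁷ m.
At r₁: circular v_c1 = √(μ/r₁) = 7559 m/s; transfer-perigee v_p = √[μ(2/r₁ − 1/a_t)] = 9383 m/s.
Δv₁ = v_p − v_c1 = 1824 m/s.
At r₂: circular v_c2 = √(μ/r₂) = 4126 m/s; transfer-apogee v_a = √[μ(2/r₂ − 1/a_t)] = 2796 m/s.
Δv₂ = v_c2 − v_a = 1330 m/s.
Total Δv = Δv₁ + Δv₂ = 3154 m/s.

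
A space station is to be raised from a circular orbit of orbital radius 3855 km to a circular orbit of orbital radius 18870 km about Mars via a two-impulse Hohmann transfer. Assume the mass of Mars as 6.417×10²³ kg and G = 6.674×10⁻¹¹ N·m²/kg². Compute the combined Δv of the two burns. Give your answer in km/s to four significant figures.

Δv_total ≈ 1.591 km/s

μ = GM = 6.674×10⁻¹¹ × 6.417×10²³ = 4.283×10¹³ m³/s².
r₁ = 3855 km = 3.855×10⁶ m.
r₂ = 18870 km = 1.887×10⁷ m.
Transfer ellipse a_t = (r₁ + r₂)/2 = 1.136×10⁷ m.
At r₁: circular v_c1 = √(μ/r₁) = 3333 m/s; transfer-periapsis v_p = √[μ(2/r₁ − 1/a_t)] = 4295 m/s.
Δv₁ = v_p − v_c1 = 962.2 m/s.
At r₂: circular v_c2 = √(μ/r₂) = 1507 m/s; transfer-apoapsis v_a = √[μ(2/r₂ − 1/a_t)] = 877.5 m/s.
Δv₂ = v_c2 − v_a = 629.0 m/s.
Total Δv = Δv₁ + Δv₂ = 1591 m/s = 1.591 km/s.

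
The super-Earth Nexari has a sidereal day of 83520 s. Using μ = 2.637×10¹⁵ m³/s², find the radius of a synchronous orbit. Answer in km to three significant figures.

A synchronous orbit has period T, so by Kepler's third law a = (μT²/4π²)^(1/3).
μT²/4π² = 2.637×10¹⁵ × (8.352×10⁴)² / 39.48 = 4.659×10²³ m³.
a = 7.753×10⁷ m = 77525 km.

r_sync ≈ 77500 km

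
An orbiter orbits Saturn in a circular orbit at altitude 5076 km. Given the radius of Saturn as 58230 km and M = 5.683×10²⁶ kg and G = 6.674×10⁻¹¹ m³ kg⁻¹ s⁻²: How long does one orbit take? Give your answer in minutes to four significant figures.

μ = GM = 6.674×10⁻¹¹ × 5.683×10²⁶ = 3.793×10¹⁶ m³/s².
r = 58230 + 5076 = 63306 km = 6.3306×10⁷ m.
Kepler's third law: T = 2π√(r³/μ) = 2π√((6.331×10⁷)³ / 3.793×10¹⁶).
r³/μ = 6.689×10⁶ s², so T = 2π × 2.586×10³ = 1.625×10⁴ s.
Converting: 1.625×10⁴ s ÷ 60.00 = 270.8 minutes.

T ≈ 270.8 minutes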